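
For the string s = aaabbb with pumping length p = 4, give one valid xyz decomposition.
x = 'aa', y = 'a', z = 'bbb'

For s = aaabbb and p = 4, one valid decomposition is:
- x = 'aa' (length 2)
- y = 'a' (length 1)
- z = 'bbb' (length 3)

Verification:
- xyz = 'aa' + 'a' + 'bbb' = aaabbb ✓
- |xy| = 3 ≤ 4 ✓
- |y| = 1 > 0 ✓

All pumping lemma constraints are satisfied.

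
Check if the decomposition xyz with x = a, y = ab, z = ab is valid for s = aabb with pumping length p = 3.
Violated: xyz = s

The decomposition x = a, y = ab, z = ab for s = aabb with p = 3
violates the constraint: xyz = s

xyz = 'a' + 'ab' + 'ab' = 'aabab' ≠ 'aabb' = s. The decomposition doesn't reconstruct s.

Pumping lemma constraints:
1. xyz = s (decomposition is valid)
2. |xy| ≤ p
3. |y| > 0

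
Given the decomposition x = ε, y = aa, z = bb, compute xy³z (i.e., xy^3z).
aaaaaabb

Given x = '', y = 'aa', z = 'bb' and i = 3:

xy^3z = x + y·y·...·y (3 times) + z
       = '' + 'aa'^3 + 'bb'
       = '' + 'aaaaaa' + 'bb'
       = 'aaaaaabb'

The pumped string is 'aaaaaabb' with length 8.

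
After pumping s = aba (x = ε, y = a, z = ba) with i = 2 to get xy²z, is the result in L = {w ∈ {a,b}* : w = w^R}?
No

xy²z = ε · aa · ba = aaba.
aaba reversed is abaa ≠ aaba, so it is not a palindrome and is not in L.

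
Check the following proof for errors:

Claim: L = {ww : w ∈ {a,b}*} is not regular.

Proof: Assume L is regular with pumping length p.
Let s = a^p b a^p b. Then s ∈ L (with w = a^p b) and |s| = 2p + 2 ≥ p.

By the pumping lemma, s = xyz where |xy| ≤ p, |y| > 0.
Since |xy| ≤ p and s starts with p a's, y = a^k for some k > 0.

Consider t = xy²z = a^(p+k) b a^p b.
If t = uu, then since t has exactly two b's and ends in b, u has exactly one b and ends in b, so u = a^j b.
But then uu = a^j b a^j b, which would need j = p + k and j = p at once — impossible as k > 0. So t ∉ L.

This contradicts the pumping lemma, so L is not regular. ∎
The proof is correct.

This proof is valid because:
1. s = a^p b a^p b is in L and is chosen in terms of p, so |s| ≥ p holds for every p
2. The decomposition analysis is correct: |xy| ≤ p forces y to lie inside the leading a's
3. The contradiction is valid: the argument shows a^(p+k) b a^p b cannot be split into two equal halves
4. The conclusion follows logically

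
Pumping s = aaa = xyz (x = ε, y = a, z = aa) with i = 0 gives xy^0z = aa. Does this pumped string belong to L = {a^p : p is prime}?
Yes

xy⁰z = ε · ε · aa = aa.
aa has length 2, which is prime, so it is in L.
(A single pumped string landing in L is not a contradiction by itself; a non-regularity proof needs some i for which xy^i z ∉ L, for every admissible decomposition.)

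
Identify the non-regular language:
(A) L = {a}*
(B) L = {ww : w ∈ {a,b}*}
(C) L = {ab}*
(B) {ww : w ∈ {a,b}*}

(B) L = {ww : w ∈ {a,b}*} is NOT regular.

The pumping lemma can be used to prove this:
After pumping, the two halves no longer match

The other languages are regular because they can be recognized by finite automata.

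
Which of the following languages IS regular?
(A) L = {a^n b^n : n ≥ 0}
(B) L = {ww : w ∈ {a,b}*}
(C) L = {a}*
(C) {a}*

(C) L = {a}* is regular.

This can be recognized by a finite automaton (DFA/NFA).
Regular expressions like {a}* define regular languages.

The other choices are not regular:
- {ww : w ∈ {a,b}*}: After pumping, the two halves no longer match
- {a^n b^n : n ≥ 0}: After pumping, the number of a's and b's become unequal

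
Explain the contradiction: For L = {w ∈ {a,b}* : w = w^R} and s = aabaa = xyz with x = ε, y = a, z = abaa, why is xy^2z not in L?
xy²z = aaabaa ∉ L

Pumping with i = 2 replaces y = a by y² = aa:
- Original: s = xyz = aabaa; aabaa reversed is aabaa, the same string, so it is a palindrome and is in L
- Pumped: xy²z = ε · aa · abaa = aaabaa
- aaabaa reversed is aabaaa ≠ aaabaa, so it is not a palindrome and is not in L

The pumping lemma would require xy²z ∈ L, so this decomposition yields a contradiction.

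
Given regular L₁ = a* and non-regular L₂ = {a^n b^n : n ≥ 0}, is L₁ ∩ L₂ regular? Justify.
Yes — L₁ ∩ L₂ is regular.

A string of a* contains no b's, and the only string of {a^n b^n} with no b's is ε (n = 0). So L₁ ∩ L₂ = {ε}, a finite language, which is regular.

Note that the bare facts "L₁ regular, L₂ non-regular" do not settle the question by themselves: the closure of regular languages under ∪, ∩, complement and difference applies only when BOTH operands are regular. With a non-regular operand the result can come out regular or non-regular depending on the specific languages, so one has to work out L₁ ∩ L₂ for this particular pair, as above.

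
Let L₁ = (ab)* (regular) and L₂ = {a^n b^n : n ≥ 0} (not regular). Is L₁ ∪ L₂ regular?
No — L₁ ∪ L₂ is not regular.

Let U = (ab)* ∪ {a^n b^n}. If U were regular, then U ∩ aa*bb* would be regular (closure under intersection with a regular language). But (ab)* ∩ aa*bb* = {ab} and {a^n b^n} ∩ aa*bb* = {a^n b^n : n ≥ 1}, so U ∩ aa*bb* = {a^n b^n : n ≥ 1}, which is not regular. Hence U is not regular.

Note that the bare facts "L₁ regular, L₂ non-regular" do not settle the question by themselves: the closure of regular languages under ∪, ∩, complement and difference applies only when BOTH operands are regular. With a non-regular operand the result can come out regular or non-regular depending on the specific languages, so one has to work out L₁ ∪ L₂ for this particular pair, as above.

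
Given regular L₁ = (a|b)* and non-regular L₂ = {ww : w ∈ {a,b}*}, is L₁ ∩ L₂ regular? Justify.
No — L₁ ∩ L₂ is not regular.

(a|b)* is all strings over {a,b}, so L₁ ∩ L₂ = {ww : w ∈ {a,b}*} = L₂ itself, which is not regular (pump s = a^p b a^p b).

Note that the bare facts "L₁ regular, L₂ non-regular" do not settle the question by themselves: the closure of regular languages under ∪, ∩, complement and difference applies only when BOTH operands are regular. With a non-regular operand the result can come out regular or non-regular depending on the specific languages, so one has to work out L₁ ∩ L₂ for this particular pair, as above.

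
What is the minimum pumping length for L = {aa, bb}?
p = 3

For a finite language L, the pumping lemma holds vacuously if p > max|s| for s ∈ L.

The longest string in L = {aa, bb} has length 2.
If p = 3, then no string s ∈ L has |s| ≥ p, so the condition is vacuously true.

The minimum pumping length is p = 3.

Why no smaller p works: for any p ≤ 2, the longest string s ∈ L has |s| = 2 ≥ p, so it would
have to be pumpable; but pumping up (i = 2, 3, ...) produces ever longer strings, which cannot all lie in the
finite language L. So the pumping property fails for every p ≤ 2.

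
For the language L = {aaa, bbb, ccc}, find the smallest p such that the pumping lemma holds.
p = 4

For a finite language L, the pumping lemma holds vacuously if p > max|s| for s ∈ L.

The longest string in L = {aaa, bbb, ccc} has length 3.
If p = 4, then no string s ∈ L has |s| ≥ p, so the condition is vacuously true.

The minimum pumping length is p = 4.

Why no smaller p works: for any p ≤ 3, the longest string s ∈ L has |s| = 3 ≥ p, so it would
have to be pumpable; but pumping up (i = 2, 3, ...) produces ever longer strings, which cannot all lie in the
finite language L. So the pumping property fails for every p ≤ 3.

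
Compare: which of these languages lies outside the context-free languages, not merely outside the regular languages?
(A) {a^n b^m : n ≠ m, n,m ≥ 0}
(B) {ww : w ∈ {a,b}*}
(B) {ww : w ∈ {a,b}*}

(B) {ww : w ∈ {a,b}*} requires the CFL pumping lemma.

- {a^n b^m : n ≠ m, n,m ≥ 0} is context-free (but not regular)
  • Can be shown non-regular with the regular pumping lemma
  • After pumping a's, we can make n = m

- {ww : w ∈ {a,b}*} is NOT context-free
  • Requires the CFL pumping lemma to prove
  • Even a PDA cannot compare two arbitrary halves symbol by symbol; CFL pumping on a^p b^p a^p b^p fails

The CFL pumping lemma is "stronger" in that it can prove non-membership
in the larger class of context-free languages.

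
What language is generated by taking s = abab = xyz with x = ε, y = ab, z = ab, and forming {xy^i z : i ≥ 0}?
{xy^i z : i ≥ 0} = {(ab)^(i+1) : i ≥ 0} = {ab, abab, ababab, ...}

With x = ε, y = ab, z = ab: Pumping 'ab' gives strings of alternating a's and b's.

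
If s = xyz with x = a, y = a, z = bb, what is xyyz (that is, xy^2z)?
aaabb

Given x = 'a', y = 'a', z = 'bb' and i = 2:

xy^2z = x + y·y·...·y (2 times) + z
       = 'a' + 'a'^2 + 'bb'
       = 'a' + 'aa' + 'bb'
       = 'aaabb'

The pumped string is 'aaabb' with length 5.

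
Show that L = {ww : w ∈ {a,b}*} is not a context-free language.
Assume for contradiction that L is context-free, and let p ≥ 1 be the pumping length given by the pumping lemma for CFLs.
Choose s = a^p b^p a^p b^p. Then s ∈ L (take w = a^p b^p) and |s| = 4p ≥ p.
By the CFL pumping lemma, s = uvxyz for some u, v, x, y, z with |vxy| ≤ p, |vy| ≥ 1, and uv^i xy^i z ∈ L for every i ≥ 0.

Write s as four blocks A₁ B₁ A₂ B₂ with A₁ = A₂ = a^p and B₁ = B₂ = b^p. Since |vxy| ≤ p, the window vxy lies inside at most two adjacent blocks. Take i = 0 and let t = uxz, so |t| = 4p − |vy| with 1 ≤ |vy| ≤ p. If |t| is odd, t ∉ L immediately, so assume |vy| is even (hence |vy| ≥ 2) and |t|/2 = 2p − |vy|/2, which satisfies p ≤ |t|/2 ≤ 2p − 1.

Case 1 (vxy inside A₁B₁): t = a^(p−j) b^(p−l) a^p b^p with j + l = |vy|. The second half of t has length < 2p, so it is a suffix of the trailing a^p b^p and ends in b; the first half is a^(p−j) b^(p−l) a^((j+l)/2), which ends in a because (j+l)/2 ≥ 1. The halves differ, so t ∉ L.

Case 2 (vxy inside B₁A₂, straddling the middle): t = a^p b^(p−j) a^(p−l) b^p with j + l = |vy|. If t = ww, then w is a prefix of t of length ≥ p, so w begins with a^p; and w is a suffix of t of length ≥ p, so w ends with b^p. That forces |w| ≥ 2p, contradicting |w| = |t|/2 ≤ 2p − 1. So t ∉ L.

Case 3 (vxy inside A₂B₂): t = a^p b^p a^(p−j) b^(p−l) with j + l = |vy|. The first half of t is a prefix of a^p b^p, so it begins with a; the second half is b^((j+l)/2) a^(p−j) b^(p−l), which begins with b. The halves differ, so t ∉ L.

In every case uv⁰xy⁰z = uxz ∉ L.

This contradicts the CFL pumping lemma, which requires uv^i xy^i z ∈ L for all i ≥ 0.
Hence L = {ww : w ∈ {a,b}*} is not context-free. ∎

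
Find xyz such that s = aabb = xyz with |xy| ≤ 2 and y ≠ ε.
x = '', y = 'aa', z = 'bb'

For s = aabb and p = 2, one valid decomposition is:
- x = '' (length 0)
- y = 'aa' (length 2)
- z = 'bb' (length 2)

Verification:
- xyz = '' + 'aa' + 'bb' = aabb ✓
- |xy| = 2 ≤ 2 ✓
- |y| = 2 > 0 ✓

All pumping lemma constraints are satisfied.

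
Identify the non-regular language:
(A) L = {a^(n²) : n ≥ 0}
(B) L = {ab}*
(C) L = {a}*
(A) {a^(n²) : n ≥ 0}

(A) L = {a^(n²) : n ≥ 0} is NOT regular.

The pumping lemma can be used to prove this:
After pumping, length is no longer a perfect square

The other languages are regular because they can be recognized by finite automata.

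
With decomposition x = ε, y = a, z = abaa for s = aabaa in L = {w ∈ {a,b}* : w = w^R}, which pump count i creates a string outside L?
i = 0

xy⁰z = ε · ε · abaa = abaa; abaa reversed is aaba ≠ abaa, so it is not a palindrome and is not in L.
(Other choices also work, e.g. i = 2, 3; only i = 1 is guaranteed to stay in L since xy¹z = s.)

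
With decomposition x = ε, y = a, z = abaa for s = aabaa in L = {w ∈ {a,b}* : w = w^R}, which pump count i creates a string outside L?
i = 0

xy⁰z = ε · ε · abaa = abaa; abaa reversed is aaba ≠ abaa, so it is not a palindrome and is not in L.
(Other choices also work, e.g. i = 2, 3; only i = 1 is guaranteed to stay in L since xy¹z = s.)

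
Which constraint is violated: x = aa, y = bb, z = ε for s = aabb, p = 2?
Violated: |xy| ≤ p

The decomposition x = aa, y = bb, z = ε for s = aabb with p = 2
violates the constraint: |xy| ≤ p

|xy| = |aabb| = 4 > 2 = p. The decomposition puts too many characters in xy.

Pumping lemma constraints:
1. xyz = s (decomposition is valid)
2. |xy| ≤ p
3. |y| > 0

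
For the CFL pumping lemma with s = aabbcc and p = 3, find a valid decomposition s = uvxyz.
u='aa', v='b', x='b', y='c', z='c'

For s = aabbcc with pumping length p = 3:

One valid decomposition:
- u = 'aa'
- v = 'b'
- x = 'b'
- y = 'c'
- z = 'c'

Verification:
- uvxyz = 'aa' + 'b' + 'b' + 'c' + 'c' = aabbcc ✓
- |vxy| = |'bbc'| = 3 ≤ 3 ✓
- |vy| = |'bc'| = 2 > 0 ✓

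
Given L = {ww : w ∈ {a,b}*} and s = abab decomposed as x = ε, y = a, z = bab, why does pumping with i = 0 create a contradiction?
xy⁰z = bab ∉ L

Pumping with i = 0 replaces y = a by y⁰ = ε:
- Original: s = xyz = abab; abab splits into halves ab · ab, which are equal, so it is in L (w = ab)
- Pumped: xy⁰z = ε · ε · bab = bab
- bab has odd length 3, so it cannot be written as ww and is not in L

The pumping lemma would require xy⁰z ∈ L, so this decomposition yields a contradiction.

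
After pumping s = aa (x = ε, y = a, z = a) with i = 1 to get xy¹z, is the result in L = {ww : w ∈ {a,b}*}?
Yes

xy¹z = ε · a · a = aa.
aa splits into halves a · a, which are equal, so it is in L (w = a).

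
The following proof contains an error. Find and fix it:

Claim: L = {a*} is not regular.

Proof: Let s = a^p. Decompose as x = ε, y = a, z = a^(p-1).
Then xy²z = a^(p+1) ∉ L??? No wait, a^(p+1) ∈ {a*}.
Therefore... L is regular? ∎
Error: The proof attempts to show a*  is not regular, but a* IS regular!

Correction: a* is a regular language (recognized by a simple DFA with one accepting state and self-loop on 'a'). The pumping lemma can only prove non-regularity, not regularity. For regular languages, pumping always works.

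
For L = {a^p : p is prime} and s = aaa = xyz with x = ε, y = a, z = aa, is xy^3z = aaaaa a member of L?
Yes

xy³z = ε · aaa · aa = aaaaa.
aaaaa has length 5, which is prime, so it is in L.
(A single pumped string landing in L is not a contradiction by itself; a non-regularity proof needs some i for which xy^i z ∉ L, for every admissible decomposition.)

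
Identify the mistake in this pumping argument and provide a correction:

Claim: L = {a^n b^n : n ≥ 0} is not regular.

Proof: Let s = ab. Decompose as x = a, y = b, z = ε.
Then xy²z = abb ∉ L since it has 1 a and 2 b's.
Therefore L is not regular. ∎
Error: The string s = ab might be shorter than the pumping length p.

Correction: Choose s = a^p b^p to ensure |s| ≥ p. Also, the decomposition is wrong: with |xy| ≤ p, y cannot include b's when s starts with p a's.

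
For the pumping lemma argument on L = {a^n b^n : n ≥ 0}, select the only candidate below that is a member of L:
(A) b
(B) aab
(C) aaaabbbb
(C) aaaabbbb

The pumping lemma is applied to a string s that lies in L, so first check membership of each option:
- (A) b has 0 a's and 1 b's; 0 ≠ 1, so it is not in L ✗
- (B) aab has 2 a's and 1 b's; 2 ≠ 1, so it is not in L ✗
- (C) aaaabbbb = a^4 b^4 has equal counts (4 = 4), so it is in L ✓

Only (C) aaaabbbb is in L, so it is the only candidate that could play the role of s.
(In a complete proof one picks s in terms of the pumping length p so that |s| ≥ p is guaranteed; a fixed string like aaaabbbb illustrates the shape of such an s.)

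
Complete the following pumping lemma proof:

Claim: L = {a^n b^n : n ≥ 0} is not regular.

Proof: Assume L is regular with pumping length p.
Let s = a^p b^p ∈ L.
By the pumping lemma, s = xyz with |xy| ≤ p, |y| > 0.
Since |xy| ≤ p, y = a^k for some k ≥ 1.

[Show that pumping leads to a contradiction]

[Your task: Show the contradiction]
Consider xy²z = a^(p+k) b^p.

Since k ≥ 1, we have p + k > p.
So xy²z has more a's than b's: (p+k) a's vs p b's.
This means xy²z ∉ L because a^n b^n requires equal counts.

This contradicts the pumping lemma which states xy²z ∈ L.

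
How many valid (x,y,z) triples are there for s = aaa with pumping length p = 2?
3

For s = 'aaa' with pumping length p = 2:

Constraints: |xy| ≤ 2, |y| > 0

Valid decompositions (|xy| ≤ p, |y| ≥ 1):
  • x='', y='a', z='aa'
  • x='a', y='a', z='a'
  • x='', y='aa', z='a'

Total count: 3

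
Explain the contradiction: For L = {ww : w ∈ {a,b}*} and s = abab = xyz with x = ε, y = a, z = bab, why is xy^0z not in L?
xy⁰z = bab ∉ L

Pumping with i = 0 replaces y = a by y⁰ = ε:
- Original: s = xyz = abab; abab splits into halves ab · ab, which are equal, so it is in L (w = ab)
- Pumped: xy⁰z = ε · ε · bab = bab
- bab has odd length 3, so it cannot be written as ww and is not in L

The pumping lemma would require xy⁰z ∈ L, so this decomposition yields a contradiction.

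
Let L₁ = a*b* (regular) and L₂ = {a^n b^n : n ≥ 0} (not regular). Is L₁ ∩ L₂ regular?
No — L₁ ∩ L₂ is not regular.

Every string a^n b^n already lies in a*b*, so L₁ ∩ L₂ = {a^n b^n : n ≥ 0} = L₂ itself, which is the standard non-regular language (pump s = a^p b^p).

Note that the bare facts "L₁ regular, L₂ non-regular" do not settle the question by themselves: the closure of regular languages under ∪, ∩, complement and difference applies only when BOTH operands are regular. With a non-regular operand the result can come out regular or non-regular depending on the specific languages, so one has to work out L₁ ∩ L₂ for this particular pair, as above.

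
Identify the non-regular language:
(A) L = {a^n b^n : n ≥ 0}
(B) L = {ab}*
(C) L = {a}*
(A) {a^n b^n : n ≥ 0}

(A) L = {a^n b^n : n ≥ 0} is NOT regular.

The pumping lemma can be used to prove this:
After pumping, the number of a's and b's become unequal

The other languages are regular because they can be recognized by finite automata.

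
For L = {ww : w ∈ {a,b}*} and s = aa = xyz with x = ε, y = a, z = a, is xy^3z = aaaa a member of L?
Yes

xy³z = ε · aaa · a = aaaa.
aaaa splits into halves aa · aa, which are equal, so it is in L (w = aa).
(A single pumped string landing in L is not a contradiction by itself; a non-regularity proof needs some i for which xy^i z ∉ L, for every admissible decomposition.)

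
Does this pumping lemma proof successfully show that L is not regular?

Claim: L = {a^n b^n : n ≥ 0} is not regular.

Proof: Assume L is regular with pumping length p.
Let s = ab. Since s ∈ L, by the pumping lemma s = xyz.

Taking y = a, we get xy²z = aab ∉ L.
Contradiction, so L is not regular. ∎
The proof is INCORRECT.

Error: The string s = ab may be shorter than p.
The pumping lemma only applies to strings with |s| ≥ p, and p is not under our control.
We must choose s in terms of p, e.g. s = a^p b^p, to ensure |s| ≥ p.
(The proof also fixes one particular y; a valid argument must handle every decomposition with |xy| ≤ p and |y| ≥ 1 — for s = a^p b^p this forces y = a^k, and then xy²z = a^(p+k) b^p ∉ L.)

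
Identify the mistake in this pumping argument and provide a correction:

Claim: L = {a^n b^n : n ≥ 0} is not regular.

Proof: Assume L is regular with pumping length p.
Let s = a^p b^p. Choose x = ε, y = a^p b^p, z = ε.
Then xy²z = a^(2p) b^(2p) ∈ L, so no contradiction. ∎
Error: The decomposition violates |xy| ≤ p. With y = a^p b^p, |xy| = |y| = 2p > p. (The proof also miscomputes xy²z, which would be a^p b^p a^p b^p rather than a^(2p) b^(2p), and it wrongly treats one harmless decomposition as settling the matter — the prover does not get to choose the decomposition.)

Correction: The pumping lemma requires |xy| ≤ p, and the argument must handle every decomposition satisfying |xy| ≤ p, |y| ≥ 1. Since s starts with p a's, any such y consists only of a's, say y = a^k with k ≥ 1. Then xy²z = a^(p+k) b^p has unequal numbers of a's and b's, so xy²z ∉ L — the required contradiction.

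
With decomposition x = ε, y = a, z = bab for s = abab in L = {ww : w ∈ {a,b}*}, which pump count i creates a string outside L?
i = 2

xy²z = ε · aa · bab = aabab; aabab has odd length 5, so it cannot be written as ww and is not in L.
(Other choices also work, e.g. i = 0, 3; only i = 1 is guaranteed to stay in L since xy¹z = s.)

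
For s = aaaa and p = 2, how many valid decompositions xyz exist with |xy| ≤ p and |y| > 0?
3

For s = 'aaaa' with pumping length p = 2:

Constraints: |xy| ≤ 2, |y| > 0

Valid decompositions (|xy| ≤ p, |y| ≥ 1):
  • x='', y='a', z='aaa'
  • x='a', y='a', z='aa'
  • x='', y='aa', z='aa'

Total count: 3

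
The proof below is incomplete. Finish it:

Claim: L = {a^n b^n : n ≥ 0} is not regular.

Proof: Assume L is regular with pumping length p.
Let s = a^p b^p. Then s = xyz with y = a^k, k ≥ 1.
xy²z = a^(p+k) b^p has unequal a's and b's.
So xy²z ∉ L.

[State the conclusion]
This contradicts the pumping lemma for regular languages,
which guarantees xy^i z ∈ L for all i ≥ 0.

Since our assumption that L is regular leads to a contradiction,
we conclude that L = {a^n b^n : n ≥ 0} is NOT regular. ∎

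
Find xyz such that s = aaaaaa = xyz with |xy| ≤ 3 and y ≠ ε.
x = 'a', y = 'a', z = 'aaaa'

For s = aaaaaa and p = 3, one valid decomposition is:
- x = 'a' (length 1)
- y = 'a' (length 1)
- z = 'aaaa' (length 4)

Verification:
- xyz = 'a' + 'a' + 'aaaa' = aaaaaa ✓
- |xy| = 2 ≤ 3 ✓
- |y| = 1 > 0 ✓

All pumping lemma constraints are satisfied.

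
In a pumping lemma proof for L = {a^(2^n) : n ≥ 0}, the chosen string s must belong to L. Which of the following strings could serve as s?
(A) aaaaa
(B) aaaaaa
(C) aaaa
(C) aaaa

The pumping lemma is applied to a string s that lies in L, so first check membership of each option:
- (A) aaaaa has length 5, strictly between 2^2 = 4 and 2^3 = 8, so it is not in L ✗
- (B) aaaaaa has length 6, strictly between 2^2 = 4 and 2^3 = 8, so it is not in L ✗
- (C) aaaa has length 4 = 2^2, so it is in L ✓

Only (C) aaaa is in L, so it is the only candidate that could play the role of s.
(In a complete proof one picks s in terms of the pumping length p so that |s| ≥ p is guaranteed; a fixed string like aaaa illustrates the shape of such an s.)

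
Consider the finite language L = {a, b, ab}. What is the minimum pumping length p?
p = 3

For a finite language L, the pumping lemma holds vacuously if p > max|s| for s ∈ L.

The longest string in L = {a, b, ab} has length 2.
If p = 3, then no string s ∈ L has |s| ≥ p, so the condition is vacuously true.

The minimum pumping length is p = 3.

Why no smaller p works: for any p ≤ 2, the longest string s ∈ L has |s| = 2 ≥ p, so it would
have to be pumpable; but pumping up (i = 2, 3, ...) produces ever longer strings, which cannot all lie in the
finite language L. So the pumping property fails for every p ≤ 2.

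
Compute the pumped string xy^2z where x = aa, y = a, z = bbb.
aaaabbb

Given x = 'aa', y = 'a', z = 'bbb' and i = 2:

xy^2z = x + y·y·...·y (2 times) + z
       = 'aa' + 'a'^2 + 'bbb'
       = 'aa' + 'aa' + 'bbb'
       = 'aaaabbb'

The pumped string is 'aaaabbb' with length 7.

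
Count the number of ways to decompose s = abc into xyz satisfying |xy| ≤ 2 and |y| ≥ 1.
3

For s = 'abc' with pumping length p = 2:

Constraints: |xy| ≤ 2, |y| > 0

Valid decompositions (|xy| ≤ p, |y| ≥ 1):
  • x='', y='a', z='bc'
  • x='a', y='b', z='c'
  • x='', y='ab', z='c'

Total count: 3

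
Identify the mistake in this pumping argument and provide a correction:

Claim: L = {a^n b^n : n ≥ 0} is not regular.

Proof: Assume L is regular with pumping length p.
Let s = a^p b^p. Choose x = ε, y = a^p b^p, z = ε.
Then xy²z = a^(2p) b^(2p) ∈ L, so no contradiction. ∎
Error: The decomposition violates |xy| ≤ p. With y = a^p b^p, |xy| = |y| = 2p > p. (The proof also miscomputes xy²z, which would be a^p b^p a^p b^p rather than a^(2p) b^(2p), and it wrongly treats one harmless decomposition as settling the matter — the prover does not get to choose the decomposition.)

Correction: The pumping lemma requires |xy| ≤ p, and the argument must handle every decomposition satisfying |xy| ≤ p, |y| ≥ 1. Since s starts with p a's, any such y consists only of a's, say y = a^k with k ≥ 1. Then xy²z = a^(p+k) b^p has unequal numbers of a's and b's, so xy²z ∉ L — the required contradiction.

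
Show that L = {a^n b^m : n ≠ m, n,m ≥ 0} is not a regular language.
Assume for contradiction that L is regular, and let p ≥ 1 be the pumping length given by the pumping lemma.
Choose s = a^p b^(p + p!). Then s ∈ L because p ≠ p + p! (as p! ≥ 1), and |s| ≥ p.
By the pumping lemma, s = xyz for some x, y, z with |xy| ≤ p, |y| ≥ 1, and xy^i z ∈ L for every i ≥ 0.
Since |xy| ≤ p and the first p symbols of s are all a's, y = a^k for some k with 1 ≤ k ≤ p.
For every i ≥ 0, xy^i z = a^(p + (i − 1)k) b^(p + p!).

Because 1 ≤ k ≤ p, k divides p!. Let t = p!/k (a positive integer) and take i = t + 1.
Then the number of a's is p + tk = p + p!, which equals the number of b's.
So xy^(t+1) z = a^(p + p!) b^(p + p!) has equally many a's and b's and is NOT in L.

This contradicts the pumping lemma, which requires xy^i z ∈ L for all i ≥ 0.
Hence L = {a^n b^m : n ≠ m, n,m ≥ 0} is not regular. ∎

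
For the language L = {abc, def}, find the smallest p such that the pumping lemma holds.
p = 4

For a finite language L, the pumping lemma holds vacuously if p > max|s| for s ∈ L.

The longest string in L = {abc, def} has length 3.
If p = 4, then no string s ∈ L has |s| ≥ p, so the condition is vacuously true.

The minimum pumping length is p = 4.

Why no smaller p works: for any p ≤ 3, the longest string s ∈ L has |s| = 3 ≥ p, so it would
have to be pumpable; but pumping up (i = 2, 3, ...) produces ever longer strings, which cannot all lie in the
finite language L. So the pumping property fails for every p ≤ 3.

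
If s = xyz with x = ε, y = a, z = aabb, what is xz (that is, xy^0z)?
aabb

Given x = '', y = 'a', z = 'aabb' and i = 0:

xy^0z = x + y·y·...·y (0 times) + z
       = '' + 'a'^0 + 'aabb'
       = '' + '' + 'aabb'
       = 'aabb'

The pumped string is 'aabb' with length 4.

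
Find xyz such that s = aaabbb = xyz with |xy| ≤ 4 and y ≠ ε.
x = '', y = 'a', z = 'aabbb'

For s = aaabbb and p = 4, one valid decomposition is:
- x = '' (length 0)
- y = 'a' (length 1)
- z = 'aabbb' (length 5)

Verification:
- xyz = '' + 'a' + 'aabbb' = aaabbb ✓
- |xy| = 1 ≤ 4 ✓
- |y| = 1 > 0 ✓

All pumping lemma constraints are satisfied.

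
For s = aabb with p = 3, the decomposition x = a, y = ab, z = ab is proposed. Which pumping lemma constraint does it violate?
Violated: xyz = s

The decomposition x = a, y = ab, z = ab for s = aabb with p = 3
violates the constraint: xyz = s

xyz = 'a' + 'ab' + 'ab' = 'aabab' ≠ 'aabb' = s. The decomposition doesn't reconstruct s.

Pumping lemma constraints:
1. xyz = s (decomposition is valid)
2. |xy| ≤ p
3. |y| > 0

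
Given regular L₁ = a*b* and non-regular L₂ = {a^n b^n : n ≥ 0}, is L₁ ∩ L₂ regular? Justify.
No — L₁ ∩ L₂ is not regular.

Every string a^n b^n already lies in a*b*, so L₁ ∩ L₂ = {a^n b^n : n ≥ 0} = L₂ itself, which is the standard non-regular language (pump s = a^p b^p).

Note that the bare facts "L₁ regular, L₂ non-regular" do not settle the question by themselves: the closure of regular languages under ∪, ∩, complement and difference applies only when BOTH operands are regular. With a non-regular operand the result can come out regular or non-regular depending on the specific languages, so one has to work out L₁ ∩ L₂ for this particular pair, as above.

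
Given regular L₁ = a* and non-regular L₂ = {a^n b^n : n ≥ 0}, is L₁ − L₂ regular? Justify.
Yes — L₁ − L₂ is regular.

The only string of a* that lies in {a^n b^n} is ε, so L₁ − L₂ = a* − {ε} = a⁺ = aa*, which is regular.

Note that the bare facts "L₁ regular, L₂ non-regular" do not settle the question by themselves: the closure of regular languages under ∪, ∩, complement and difference applies only when BOTH operands are regular. With a non-regular operand the result can come out regular or non-regular depending on the specific languages, so one has to work out L₁ − L₂ for this particular pair, as above.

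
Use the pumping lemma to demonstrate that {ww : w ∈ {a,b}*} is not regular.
Assume for contradiction that L is regular, and let p ≥ 1 be the pumping length given by the pumping lemma.
Choose s = a^p b a^p b. Then s ∈ L (take w = a^p b) and |s| = 2p + 2 ≥ p.
By the pumping lemma, s = xyz for some x, y, z with |xy| ≤ p, |y| ≥ 1, and xy^i z ∈ L for every i ≥ 0.
Since |xy| ≤ p and the first p symbols of s are all a's, y = a^k for some k with 1 ≤ k ≤ p.

Take i = 2: t = xy²z = a^(p + k) b a^p b.
Suppose t = uu for some string u. The string t contains exactly two b's and ends in b, so u contains exactly one b and ends in b; hence u = a^j b for some j, and uu = a^j b a^j b. Comparing with t = a^(p + k) b a^p b forces j = p + k (first block) and j = p (second block), which is impossible since k ≥ 1. So t ∉ L.

This contradicts the pumping lemma, which requires xy^i z ∈ L for all i ≥ 0.
Hence L = {ww : w ∈ {a,b}*} is not regular. ∎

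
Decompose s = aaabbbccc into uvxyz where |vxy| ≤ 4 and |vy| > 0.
u='aa', v='a', x='bb', y='b', z='ccc'

For s = aaabbbccc with pumping length p = 4:

One valid decomposition:
- u = 'aa'
- v = 'a'
- x = 'bb'
- y = 'b'
- z = 'ccc'

Verification:
- uvxyz = 'aa' + 'a' + 'bb' + 'b' + 'ccc' = aaabbbccc ✓
- |vxy| = |'abbb'| = 4 ≤ 4 ✓
- |vy| = |'ab'| = 2 > 0 ✓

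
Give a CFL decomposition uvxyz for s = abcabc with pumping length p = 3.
u='ab', v='c', x='a', y='b', z='c'

For s = abcabc with pumping length p = 3:

One valid decomposition:
- u = 'ab'
- v = 'c'
- x = 'a'
- y = 'b'
- z = 'c'

Verification:
- uvxyz = 'ab' + 'c' + 'a' + 'b' + 'c' = abcabc ✓
- |vxy| = |'cab'| = 3 ≤ 3 ✓
- |vy| = |'cb'| = 2 > 0 ✓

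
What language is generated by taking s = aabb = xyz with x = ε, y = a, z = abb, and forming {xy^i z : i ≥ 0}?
{xy^i z : i ≥ 0} = {a^(i+1) b^2 : i ≥ 0} = {abb, aabb, aaabb, ...}

With x = ε, y = a, z = abb: Starting with aabb and pumping the first 'a' (z = abb keeps the second 'a'), we get strings with i+1 a's followed by 2 b's for i = 0, 1, 2, ...; note bb is not produced because z always contributes one a.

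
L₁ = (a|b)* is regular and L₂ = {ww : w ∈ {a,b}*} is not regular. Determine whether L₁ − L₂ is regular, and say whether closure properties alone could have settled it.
No — L₁ − L₂ is not regular.

L₁ − L₂ is the complement of {ww} within {a,b}*. If it were regular, its complement {ww} would be regular as well (regular languages are closed under complement) — contradiction. So L₁ − L₂ is not regular.

Note that the bare facts "L₁ regular, L₂ non-regular" do not settle the question by themselves: the closure of regular languages under ∪, ∩, complement and difference applies only when BOTH operands are regular. With a non-regular operand the result can come out regular or non-regular depending on the specific languages, so one has to work out L₁ − L₂ for this particular pair, as above.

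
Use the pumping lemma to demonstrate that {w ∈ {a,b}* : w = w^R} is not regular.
Assume for contradiction that L is regular, and let p ≥ 1 be the pumping length given by the pumping lemma.
Choose s = a^p b a^p. Then s ∈ L (it reads the same in both directions) and |s| = 2p + 1 ≥ p.
By the pumping lemma, s = xyz for some x, y, z with |xy| ≤ p, |y| ≥ 1, and xy^i z ∈ L for every i ≥ 0.
Since |xy| ≤ p and the first p symbols of s are all a's, y = a^k for some k with 1 ≤ k ≤ p.

Take i = 2: xy²z = a^(p + k) b a^p.
Its reversal is a^p b a^(p + k). These differ because the block of a's before the unique b has length p + k in one and p in the other, and p + k ≠ p since k ≥ 1. So xy²z is not a palindrome, i.e. xy²z ∉ L.

This contradicts the pumping lemma, which requires xy^i z ∈ L for all i ≥ 0.
Hence L = {w ∈ {a,b}* : w = w^R} is not regular. ∎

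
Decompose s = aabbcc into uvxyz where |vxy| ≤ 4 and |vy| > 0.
u='a', v='a', x='bb', y='c', z='c'

For s = aabbcc with pumping length p = 4:

One valid decomposition:
- u = 'a'
- v = 'a'
- x = 'bb'
- y = 'c'
- z = 'c'

Verification:
- uvxyz = 'a' + 'a' + 'bb' + 'c' + 'c' = aabbcc ✓
- |vxy| = |'abbc'| = 4 ≤ 4 ✓
- |vy| = |'ac'| = 2 > 0 ✓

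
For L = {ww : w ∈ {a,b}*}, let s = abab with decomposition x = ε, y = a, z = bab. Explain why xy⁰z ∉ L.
xy⁰z = bab ∉ L

Pumping with i = 0 replaces y = a by y⁰ = ε:
- Original: s = xyz = abab; abab splits into halves ab · ab, which are equal, so it is in L (w = ab)
- Pumped: xy⁰z = ε · ε · bab = bab
- bab has odd length 3, so it cannot be written as ww and is not in L

The pumping lemma would require xy⁰z ∈ L, so this decomposition yields a contradiction.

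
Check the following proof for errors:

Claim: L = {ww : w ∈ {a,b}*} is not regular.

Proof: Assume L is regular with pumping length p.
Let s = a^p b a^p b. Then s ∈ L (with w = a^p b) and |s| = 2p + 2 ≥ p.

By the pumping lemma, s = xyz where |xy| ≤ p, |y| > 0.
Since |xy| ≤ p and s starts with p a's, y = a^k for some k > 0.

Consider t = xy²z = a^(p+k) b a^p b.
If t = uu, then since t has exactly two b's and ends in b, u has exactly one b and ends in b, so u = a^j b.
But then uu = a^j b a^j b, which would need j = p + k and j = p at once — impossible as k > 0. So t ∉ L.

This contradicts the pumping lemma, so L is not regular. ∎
The proof is correct.

This proof is valid because:
1. s = a^p b a^p b is in L and is chosen in terms of p, so |s| ≥ p holds for every p
2. The decomposition analysis is correct: |xy| ≤ p forces y to lie inside the leading a's
3. The contradiction is valid: the argument shows a^(p+k) b a^p b cannot be split into two equal halves
4. The conclusion follows logically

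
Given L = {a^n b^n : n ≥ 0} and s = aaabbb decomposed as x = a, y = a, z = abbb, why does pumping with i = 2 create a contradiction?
xy²z = aaaabbb ∉ L

Pumping with i = 2 replaces y = a by y² = aa:
- Original: s = xyz = aaabbb; aaabbb = a^3 b^3 has equal counts (3 = 3), so it is in L
- Pumped: xy²z = a · aa · abbb = aaaabbb
- aaaabbb has 4 a's and 3 b's; 4 ≠ 3, so it is not in L

The pumping lemma would require xy²z ∈ L, so this decomposition yields a contradiction.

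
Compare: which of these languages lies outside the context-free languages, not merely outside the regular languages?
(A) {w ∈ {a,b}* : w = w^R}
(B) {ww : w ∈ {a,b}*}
(B) {ww : w ∈ {a,b}*}

(B) {ww : w ∈ {a,b}*} requires the CFL pumping lemma.

- {w ∈ {a,b}* : w = w^R} is context-free (but not regular)
  • Can be shown non-regular with the regular pumping lemma
  • After pumping, the string is no longer symmetric

- {ww : w ∈ {a,b}*} is NOT context-free
  • Requires the CFL pumping lemma to prove
  • Even a PDA cannot compare two arbitrary halves symbol by symbol; CFL pumping on a^p b^p a^p b^p fails

The CFL pumping lemma is "stronger" in that it can prove non-membership
in the larger class of context-free languages.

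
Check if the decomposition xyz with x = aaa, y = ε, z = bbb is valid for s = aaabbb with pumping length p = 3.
Violated: |y| > 0

The decomposition x = aaa, y = ε, z = bbb for s = aaabbb with p = 3
violates the constraint: |y| > 0

|y| = 0, but the pumping lemma requires |y| > 0 (y must be non-empty).

Pumping lemma constraints:
1. xyz = s (decomposition is valid)
2. |xy| ≤ p
3. |y| > 0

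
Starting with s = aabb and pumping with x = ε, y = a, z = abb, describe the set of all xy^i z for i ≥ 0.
{xy^i z : i ≥ 0} = {a^(i+1) b^2 : i ≥ 0} = {abb, aabb, aaabb, ...}

With x = ε, y = a, z = abb: Starting with aabb and pumping the first 'a' (z = abb keeps the second 'a'), we get strings with i+1 a's followed by 2 b's for i = 0, 1, 2, ...; note bb is not produced because z always contributes one a.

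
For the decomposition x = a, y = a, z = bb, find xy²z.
aaabb

Given x = 'a', y = 'a', z = 'bb' and i = 2:

xy^2z = x + y·y·...·y (2 times) + z
       = 'a' + 'a'^2 + 'bb'
       = 'a' + 'aa' + 'bb'
       = 'aaabb'

The pumped string is 'aaabb' with length 5.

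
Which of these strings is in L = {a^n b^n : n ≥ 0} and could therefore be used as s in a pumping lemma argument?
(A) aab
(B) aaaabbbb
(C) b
(B) aaaabbbb

The pumping lemma is applied to a string s that lies in L, so first check membership of each option:
- (A) aab has 2 a's and 1 b's; 2 ≠ 1, so it is not in L ✗
- (B) aaaabbbb = a^4 b^4 has equal counts (4 = 4), so it is in L ✓
- (C) b has 0 a's and 1 b's; 0 ≠ 1, so it is not in L ✗

Only (B) aaaabbbb is in L, so it is the only candidate that could play the role of s.
(In a complete proof one picks s in terms of the pumping length p so that |s| ≥ p is guaranteed; a fixed string like aaaabbbb illustrates the shape of such an s.)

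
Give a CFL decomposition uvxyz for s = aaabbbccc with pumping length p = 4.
u='aa', v='a', x='bb', y='b', z='ccc'

For s = aaabbbccc with pumping length p = 4:

One valid decomposition:
- u = 'aa'
- v = 'a'
- x = 'bb'
- y = 'b'
- z = 'ccc'

Verification:
- uvxyz = 'aa' + 'a' + 'bb' + 'b' + 'ccc' = aaabbbccc ✓
- |vxy| = |'abbb'| = 4 ≤ 4 ✓
- |vy| = |'ab'| = 2 > 0 ✓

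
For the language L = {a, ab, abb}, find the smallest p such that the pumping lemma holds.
p = 4

For a finite language L, the pumping lemma holds vacuously if p > max|s| for s ∈ L.

The longest string in L = {a, ab, abb} has length 3.
If p = 4, then no string s ∈ L has |s| ≥ p, so the condition is vacuously true.

The minimum pumping length is p = 4.

Why no smaller p works: for any p ≤ 3, the longest string s ∈ L has |s| = 3 ≥ p, so it would
have to be pumpable; but pumping up (i = 2, 3, ...) produces ever longer strings, which cannot all lie in the
finite language L. So the pumping property fails for every p ≤ 3.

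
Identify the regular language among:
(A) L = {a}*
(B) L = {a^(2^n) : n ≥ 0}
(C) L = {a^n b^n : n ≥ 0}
(A) {a}*

(A) L = {a}* is regular.

This can be recognized by a finite automaton (DFA/NFA).
Regular expressions like {a}* define regular languages.

The other choices are not regular:
- {a^(2^n) : n ≥ 0}: After pumping, length is no longer a power of 2
- {a^n b^n : n ≥ 0}: After pumping, the number of a's and b's become unequal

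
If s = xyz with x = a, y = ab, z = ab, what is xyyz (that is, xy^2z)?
aababab

Given x = 'a', y = 'ab', z = 'ab' and i = 2:

xy^2z = x + y·y·...·y (2 times) + z
       = 'a' + 'ab'^2 + 'ab'
       = 'a' + 'abab' + 'ab'
       = 'aababab'

The pumped string is 'aababab' with length 7.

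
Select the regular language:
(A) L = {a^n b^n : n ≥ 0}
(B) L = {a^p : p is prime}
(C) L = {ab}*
(C) {ab}*

(C) L = {ab}* is regular.

This can be recognized by a finite automaton (DFA/NFA).
Regular expressions like {ab}* define regular languages.

The other choices are not regular:
- {a^n b^n : n ≥ 0}: After pumping, the number of a's and b's become unequal
- {a^p : p is prime}: After pumping, the length becomes composite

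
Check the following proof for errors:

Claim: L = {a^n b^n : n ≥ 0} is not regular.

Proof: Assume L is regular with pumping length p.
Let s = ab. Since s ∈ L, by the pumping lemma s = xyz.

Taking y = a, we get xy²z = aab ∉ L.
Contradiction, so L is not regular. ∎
The proof is INCORRECT.

Error: The string s = ab may be shorter than p.
The pumping lemma only applies to strings with |s| ≥ p, and p is not under our control.
We must choose s in terms of p, e.g. s = a^p b^p, to ensure |s| ≥ p.
(The proof also fixes one particular y; a valid argument must handle every decomposition with |xy| ≤ p and |y| ≥ 1 — for s = a^p b^p this forces y = a^k, and then xy²z = a^(p+k) b^p ∉ L.)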